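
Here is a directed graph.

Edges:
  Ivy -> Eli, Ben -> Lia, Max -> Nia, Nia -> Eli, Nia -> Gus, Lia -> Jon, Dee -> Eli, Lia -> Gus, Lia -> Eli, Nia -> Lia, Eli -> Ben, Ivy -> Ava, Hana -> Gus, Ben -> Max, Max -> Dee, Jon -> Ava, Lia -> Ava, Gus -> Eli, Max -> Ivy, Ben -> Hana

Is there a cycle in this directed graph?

DFS with white/gray/black marking, starting from Ben:
Ben gray
  Lia gray
    Gus gray
      Eli gray
        Eli→Ben: Ben is gray → back edge
Back edge found, so a cycle exists: Ben → Lia → Gus → Eli → Ben.

Yes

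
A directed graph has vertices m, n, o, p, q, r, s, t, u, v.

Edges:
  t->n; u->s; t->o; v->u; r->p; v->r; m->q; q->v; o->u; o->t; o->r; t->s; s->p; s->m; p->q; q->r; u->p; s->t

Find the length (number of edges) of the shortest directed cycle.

For each vertex v, BFS finds the shortest path from v back to v.
The shortest such closed walk is s → t → s, length 2.

2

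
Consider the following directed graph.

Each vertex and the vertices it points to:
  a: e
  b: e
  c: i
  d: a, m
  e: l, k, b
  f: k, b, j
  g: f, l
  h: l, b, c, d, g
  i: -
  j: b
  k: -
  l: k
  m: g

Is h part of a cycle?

h lies on a cycle iff there is a path from h back to itself.
Exploring from h, it never reaches itself; equivalently, its strongly connected component is a singleton.

No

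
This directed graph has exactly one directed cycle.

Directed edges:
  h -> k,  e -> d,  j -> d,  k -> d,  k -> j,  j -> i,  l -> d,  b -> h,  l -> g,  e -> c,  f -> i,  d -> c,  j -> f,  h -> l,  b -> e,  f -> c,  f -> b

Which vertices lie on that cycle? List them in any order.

b, f, h, j, k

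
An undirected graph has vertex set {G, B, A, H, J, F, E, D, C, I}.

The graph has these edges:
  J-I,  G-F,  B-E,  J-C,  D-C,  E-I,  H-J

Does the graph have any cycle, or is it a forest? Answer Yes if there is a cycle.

No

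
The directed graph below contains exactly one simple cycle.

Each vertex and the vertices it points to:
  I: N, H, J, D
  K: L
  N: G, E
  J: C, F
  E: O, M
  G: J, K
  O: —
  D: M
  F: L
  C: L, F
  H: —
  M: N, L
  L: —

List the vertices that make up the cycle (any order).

DFS with gray/black marking from N:
N gray
  G gray
    J gray
      C gray
        L gray
        L black
        F gray
          F→L: L black — skip
        F black
      C black
      J→F: F black — skip
    J black
    K gray
      K→L: L black — skip
    K black
  G black
  E gray
    O gray
    O black
    M gray
      M→N: N is gray → back edge
Back edge closes the cycle N → E → M → N; its vertices are {E, M, N}.

E, M, N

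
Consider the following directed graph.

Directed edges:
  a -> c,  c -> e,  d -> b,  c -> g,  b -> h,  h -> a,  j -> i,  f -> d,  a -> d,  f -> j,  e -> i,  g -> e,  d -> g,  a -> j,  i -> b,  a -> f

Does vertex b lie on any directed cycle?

Yes

b is on a cycle iff b can reach itself via ≥1 edge.
b → h → a → d → b — yes.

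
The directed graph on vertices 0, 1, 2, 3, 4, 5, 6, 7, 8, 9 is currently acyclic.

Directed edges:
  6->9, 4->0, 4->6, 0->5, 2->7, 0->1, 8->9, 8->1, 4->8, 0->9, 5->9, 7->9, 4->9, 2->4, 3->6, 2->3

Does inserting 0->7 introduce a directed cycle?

Adding 0→7 creates a cycle iff 7 can already reach 0.
Explore from 7: no path reaches 0. The graph stays acyclic.

No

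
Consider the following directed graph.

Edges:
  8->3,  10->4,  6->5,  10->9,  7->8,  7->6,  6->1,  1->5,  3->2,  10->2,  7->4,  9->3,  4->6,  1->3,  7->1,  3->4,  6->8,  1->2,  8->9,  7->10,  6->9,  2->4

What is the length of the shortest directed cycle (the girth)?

4

For each vertex v, BFS finds the shortest path from v back to v.
The shortest such closed walk is 8 → 3 → 4 → 6 → 8, length 4.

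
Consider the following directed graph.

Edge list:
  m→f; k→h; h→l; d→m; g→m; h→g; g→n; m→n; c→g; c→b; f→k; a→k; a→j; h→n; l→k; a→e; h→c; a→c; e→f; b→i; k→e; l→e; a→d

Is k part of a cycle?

Yes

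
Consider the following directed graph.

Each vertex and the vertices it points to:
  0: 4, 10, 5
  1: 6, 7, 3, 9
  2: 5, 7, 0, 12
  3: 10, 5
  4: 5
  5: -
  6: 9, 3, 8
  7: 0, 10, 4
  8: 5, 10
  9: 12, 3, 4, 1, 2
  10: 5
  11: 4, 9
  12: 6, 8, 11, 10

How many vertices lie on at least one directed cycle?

6

A vertex is on a directed cycle iff it belongs to a strongly connected component of size ≥ 2 (or has a self-loop).
The vertices on cycles are {1, 2, 6, 9, 11, 12} — 6 in total.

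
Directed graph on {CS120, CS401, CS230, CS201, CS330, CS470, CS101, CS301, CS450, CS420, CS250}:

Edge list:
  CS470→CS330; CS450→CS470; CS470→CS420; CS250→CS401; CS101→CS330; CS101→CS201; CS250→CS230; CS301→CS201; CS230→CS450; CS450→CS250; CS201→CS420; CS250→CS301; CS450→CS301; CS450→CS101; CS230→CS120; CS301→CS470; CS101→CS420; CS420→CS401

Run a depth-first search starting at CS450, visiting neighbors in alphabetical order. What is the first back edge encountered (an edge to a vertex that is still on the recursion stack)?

CS230→CS450

DFS from CS450 (visiting neighbors in alphabetical order); mark gray on enter, black on exit:
CS450 gray
  CS101 gray
    CS201 gray
      CS420 gray
        CS401 gray
        CS401 black
      CS420 black
    CS201 black
    CS330 gray
    CS330 black
    CS101→CS420: CS420 black — skip
  CS101 black
  CS250 gray
    CS230 gray
      CS120 gray
      CS120 black
      CS230→CS450: CS450 is gray → back edge
First back edge: CS230 → CS450.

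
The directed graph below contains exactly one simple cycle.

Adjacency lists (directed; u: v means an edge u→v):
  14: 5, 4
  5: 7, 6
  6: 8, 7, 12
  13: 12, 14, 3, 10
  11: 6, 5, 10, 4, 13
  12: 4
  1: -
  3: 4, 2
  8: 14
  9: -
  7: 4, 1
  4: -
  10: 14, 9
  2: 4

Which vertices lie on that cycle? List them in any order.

DFS with gray/black marking from 5:
5 gray
  7 gray
    4 gray
    4 black
    1 gray
    1 black
  7 black
  6 gray
    8 gray
      14 gray
        14→5: 5 is gray → back edge
Back edge closes the cycle 5 → 6 → 8 → 14 → 5; its vertices are {5, 6, 8, 14}.

5, 6, 8, 14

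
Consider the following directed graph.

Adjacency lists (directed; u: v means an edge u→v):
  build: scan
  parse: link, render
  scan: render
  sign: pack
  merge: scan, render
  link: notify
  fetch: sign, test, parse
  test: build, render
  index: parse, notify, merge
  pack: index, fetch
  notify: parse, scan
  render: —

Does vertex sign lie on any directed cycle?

Yes

sign is on a cycle iff sign can reach itself via ≥1 edge.
sign → pack → fetch → sign — yes.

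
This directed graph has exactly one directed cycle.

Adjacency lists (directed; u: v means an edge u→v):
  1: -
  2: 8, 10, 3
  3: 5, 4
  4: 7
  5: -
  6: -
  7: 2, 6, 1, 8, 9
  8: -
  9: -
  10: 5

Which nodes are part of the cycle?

2, 3, 4, 7

DFS with gray/black marking from 7:
7 gray
  2 gray
    8 gray
    8 black
    10 gray
      5 gray
      5 black
    10 black
    3 gray
      3→5: 5 black — skip
      4 gray
        4→7: 7 is gray → back edge
Back edge closes the cycle 7 → 2 → 3 → 4 → 7; its vertices are {2, 3, 4, 7}.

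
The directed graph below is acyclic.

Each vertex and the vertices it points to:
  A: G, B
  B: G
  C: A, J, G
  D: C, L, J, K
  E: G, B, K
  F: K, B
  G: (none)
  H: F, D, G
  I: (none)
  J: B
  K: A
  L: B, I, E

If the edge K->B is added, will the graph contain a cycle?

No

Adding K→B creates a cycle iff B can already reach K.
Explore from B: no path reaches K. The graph stays acyclic.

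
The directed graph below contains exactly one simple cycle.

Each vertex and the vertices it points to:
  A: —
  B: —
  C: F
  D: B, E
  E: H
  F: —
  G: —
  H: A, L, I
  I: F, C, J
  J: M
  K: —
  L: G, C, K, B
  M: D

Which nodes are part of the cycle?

D, E, H, I, J, M

DFS with gray/black marking from H:
H gray
  A gray
  A black
  L gray
    G gray
    G black
    C gray
      F gray
      F black
    C black
    K gray
    K black
    B gray
    B black
  L black
  I gray
    I→F: F black — skip
    I→C: C black — skip
    J gray
      M gray
        D gray
          D→B: B black — skip
          E gray
            E→H: H is gray → back edge
Back edge closes the cycle H → I → J → M → D → E → H; its vertices are {D, E, H, I, J, M}.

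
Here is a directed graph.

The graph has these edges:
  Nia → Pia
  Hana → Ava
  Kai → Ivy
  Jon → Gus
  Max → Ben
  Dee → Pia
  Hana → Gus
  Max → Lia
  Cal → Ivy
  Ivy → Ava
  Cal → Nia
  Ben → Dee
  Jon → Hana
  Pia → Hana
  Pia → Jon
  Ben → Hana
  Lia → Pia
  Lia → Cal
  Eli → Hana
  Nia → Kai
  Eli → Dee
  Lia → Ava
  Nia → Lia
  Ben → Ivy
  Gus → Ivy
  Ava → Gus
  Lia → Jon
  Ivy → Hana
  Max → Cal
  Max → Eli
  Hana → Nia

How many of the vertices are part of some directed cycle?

10

A vertex is on a directed cycle iff it belongs to a strongly connected component of size ≥ 2 (or has a self-loop).
The vertices on cycles are {Ava, Cal, Gus, Ivy, Jon, Kai, Lia, Nia, Pia, Hana} — 10 in total.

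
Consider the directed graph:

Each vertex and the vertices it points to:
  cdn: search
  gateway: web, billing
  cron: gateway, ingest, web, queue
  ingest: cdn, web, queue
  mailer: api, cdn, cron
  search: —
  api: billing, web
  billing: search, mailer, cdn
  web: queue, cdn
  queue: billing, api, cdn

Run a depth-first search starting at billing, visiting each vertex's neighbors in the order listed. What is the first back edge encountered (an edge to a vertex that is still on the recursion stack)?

DFS from billing (visiting each vertex's neighbors in the order listed); mark gray on enter, black on exit:
billing gray
  search gray
  search black
  mailer gray
    api gray
      api→billing: billing is gray → back edge
First back edge: api → billing.

api->billing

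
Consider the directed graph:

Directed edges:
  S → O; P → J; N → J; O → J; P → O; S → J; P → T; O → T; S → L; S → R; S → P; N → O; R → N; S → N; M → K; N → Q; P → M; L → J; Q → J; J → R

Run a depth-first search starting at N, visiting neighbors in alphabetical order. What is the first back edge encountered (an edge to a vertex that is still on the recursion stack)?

R->N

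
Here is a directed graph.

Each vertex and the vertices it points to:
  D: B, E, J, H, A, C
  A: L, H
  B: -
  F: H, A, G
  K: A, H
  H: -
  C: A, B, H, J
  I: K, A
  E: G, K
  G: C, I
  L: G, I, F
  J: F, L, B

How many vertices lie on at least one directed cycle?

8

A vertex is on a directed cycle iff it belongs to a strongly connected component of size ≥ 2 (or has a self-loop).
The vertices on cycles are {A, C, F, G, I, J, K, L} — 8 in total.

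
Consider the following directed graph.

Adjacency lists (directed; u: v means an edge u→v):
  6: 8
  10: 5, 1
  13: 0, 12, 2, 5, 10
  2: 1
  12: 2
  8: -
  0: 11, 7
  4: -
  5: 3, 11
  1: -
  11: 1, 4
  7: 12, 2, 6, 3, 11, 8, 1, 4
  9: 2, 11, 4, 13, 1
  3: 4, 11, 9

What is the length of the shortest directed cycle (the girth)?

4

For each vertex v, BFS finds the shortest path from v back to v.
The shortest such closed walk is 13 → 5 → 3 → 9 → 13, length 4.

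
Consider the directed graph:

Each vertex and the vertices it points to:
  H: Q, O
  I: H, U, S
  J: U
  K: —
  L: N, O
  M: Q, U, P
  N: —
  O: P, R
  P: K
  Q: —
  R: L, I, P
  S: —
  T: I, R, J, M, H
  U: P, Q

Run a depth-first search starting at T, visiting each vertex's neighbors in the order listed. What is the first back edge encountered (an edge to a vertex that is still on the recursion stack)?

L→O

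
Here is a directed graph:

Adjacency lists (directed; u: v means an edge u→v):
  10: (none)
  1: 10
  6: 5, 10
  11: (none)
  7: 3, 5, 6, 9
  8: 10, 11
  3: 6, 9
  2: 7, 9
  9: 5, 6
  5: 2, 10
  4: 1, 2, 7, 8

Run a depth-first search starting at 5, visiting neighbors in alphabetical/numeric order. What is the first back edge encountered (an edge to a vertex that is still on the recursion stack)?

DFS from 5 (visiting neighbors in alphabetical/numeric order); mark gray on enter, black on exit:
5 gray
  2 gray
    7 gray
      3 gray
        6 gray
          6→5: 5 is gray → back edge
First back edge: 6 → 5.

6->5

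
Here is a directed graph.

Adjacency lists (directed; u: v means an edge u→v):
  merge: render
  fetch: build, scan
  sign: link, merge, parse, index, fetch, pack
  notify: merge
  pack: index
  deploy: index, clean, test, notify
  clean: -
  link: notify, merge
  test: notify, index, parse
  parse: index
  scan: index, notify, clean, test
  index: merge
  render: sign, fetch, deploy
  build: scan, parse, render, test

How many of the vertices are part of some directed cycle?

13

A vertex is on a directed cycle iff it belongs to a strongly connected component of size ≥ 2 (or has a self-loop).
The vertices on cycles are {link, pack, scan, sign, test, build, fetch, index, merge, parse, deploy, notify, render} — 13 in total.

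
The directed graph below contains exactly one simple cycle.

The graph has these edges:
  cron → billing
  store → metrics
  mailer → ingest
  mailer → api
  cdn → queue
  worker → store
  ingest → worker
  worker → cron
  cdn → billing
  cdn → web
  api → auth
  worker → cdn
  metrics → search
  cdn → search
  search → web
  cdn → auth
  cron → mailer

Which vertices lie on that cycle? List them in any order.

cron, ingest, mailer, worker

DFS with gray/black marking from ingest:
ingest gray
  worker gray
    store gray
      metrics gray
        search gray
          web gray
          web black
        search black
      metrics black
    store black
    cdn gray
      auth gray
      auth black
      cdn→search: search black — skip
      billing gray
      billing black
      queue gray
      queue black
      cdn→web: web black — skip
    cdn black
    cron gray
      cron→billing: billing black — skip
      mailer gray
        mailer→ingest: ingest is gray → back edge
Back edge closes the cycle ingest → worker → cron → mailer → ingest; its vertices are {cron, ingest, mailer, worker}.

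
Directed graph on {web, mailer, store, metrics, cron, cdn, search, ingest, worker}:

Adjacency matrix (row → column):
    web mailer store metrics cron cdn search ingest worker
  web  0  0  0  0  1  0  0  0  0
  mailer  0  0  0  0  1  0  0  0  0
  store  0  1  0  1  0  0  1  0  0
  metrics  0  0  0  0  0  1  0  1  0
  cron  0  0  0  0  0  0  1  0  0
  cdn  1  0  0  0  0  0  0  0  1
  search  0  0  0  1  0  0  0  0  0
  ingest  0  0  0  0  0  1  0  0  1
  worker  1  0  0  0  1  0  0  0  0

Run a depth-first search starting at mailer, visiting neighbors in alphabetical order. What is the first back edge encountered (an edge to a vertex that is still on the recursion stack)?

DFS from mailer (visiting neighbors in alphabetical order); mark gray on enter, black on exit:
mailer gray
  cron gray
    search gray
      metrics gray
        cdn gray
          web gray
            web→cron: cron is gray → back edge
First back edge: web → cron.

web→cron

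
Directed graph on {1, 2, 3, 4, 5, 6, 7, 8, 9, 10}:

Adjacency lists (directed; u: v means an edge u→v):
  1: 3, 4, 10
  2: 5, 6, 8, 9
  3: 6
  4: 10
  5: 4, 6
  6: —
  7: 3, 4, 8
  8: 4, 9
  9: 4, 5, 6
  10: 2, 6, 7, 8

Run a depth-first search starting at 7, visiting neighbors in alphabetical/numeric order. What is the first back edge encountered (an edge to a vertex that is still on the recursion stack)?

5->4

DFS from 7 (visiting neighbors in alphabetical/numeric order); mark gray on enter, black on exit:
7 gray
  3 gray
    6 gray
    6 black
  3 black
  4 gray
    10 gray
      2 gray
        5 gray
          5→4: 4 is gray → back edge
First back edge: 5 → 4.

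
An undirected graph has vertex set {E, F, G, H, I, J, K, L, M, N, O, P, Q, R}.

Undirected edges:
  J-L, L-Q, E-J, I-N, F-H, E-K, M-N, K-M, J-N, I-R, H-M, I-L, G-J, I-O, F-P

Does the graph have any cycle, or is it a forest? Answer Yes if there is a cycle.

DFS, tracking each vertex's parent; an edge to a visited non-parent vertex closes a cycle.
Start from G:
visit G (parent –)
  visit J (parent G)
    visit L (parent J)
      visit I (parent L)
        visit O (parent I)
          O–I: parent, skip
        visit R (parent I)
          R–I: parent, skip
        I–L: parent, skip
        visit N (parent I)
          visit M (parent N)
            visit H (parent M)
              H–M: parent, skip
              visit F (parent H)
                F–H: parent, skip
                visit P (parent F)
                  P–F: parent, skip
            M–N: parent, skip
            visit K (parent M)
              K–M: parent, skip
              visit E (parent K)
                E–J: J visited and ≠ parent → cycle
Cycle: J – L – I – N – M – K – E – J.

Yes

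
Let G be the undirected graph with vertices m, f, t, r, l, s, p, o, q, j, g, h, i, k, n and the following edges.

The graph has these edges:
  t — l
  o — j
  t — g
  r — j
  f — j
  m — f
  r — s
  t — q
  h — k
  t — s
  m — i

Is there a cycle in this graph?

DFS, tracking each vertex's parent; an edge to a visited non-parent vertex closes a cycle.
Start from o:
visit o (parent –)
  visit j (parent o)
    visit f (parent j)
      visit m (parent f)
        visit i (parent m)
          i–m: parent, skip
        m–f: parent, skip
      f–j: parent, skip
    j–o: parent, skip
    visit r (parent j)
      visit s (parent r)
        s–r: parent, skip
        visit t (parent s)
          visit q (parent t)
            q–t: parent, skip
          visit g (parent t)
            g–t: parent, skip
          visit l (parent t)
            l–t: parent, skip
          t–s: parent, skip
      r–j: parent, skip
visit p (parent –)
visit h (parent –)
  visit k (parent h)
    k–h: parent, skip
visit n (parent –)
No non-parent visited neighbor found — the graph is a forest.

No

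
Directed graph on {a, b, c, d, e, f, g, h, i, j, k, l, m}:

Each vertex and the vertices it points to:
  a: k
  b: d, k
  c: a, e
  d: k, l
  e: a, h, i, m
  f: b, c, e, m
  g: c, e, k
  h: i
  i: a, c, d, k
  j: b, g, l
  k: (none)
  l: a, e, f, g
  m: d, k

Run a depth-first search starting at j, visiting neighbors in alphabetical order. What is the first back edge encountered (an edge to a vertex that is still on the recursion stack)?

c→e

DFS from j (visiting neighbors in alphabetical order); mark gray on enter, black on exit:
j gray
  b gray
    d gray
      k gray
      k black
      l gray
        a gray
          a→k: k black — skip
        a black
        e gray
          e→a: a black — skip
          h gray
            i gray
              i→a: a black — skip
              c gray
                c→a: a black — skip
                c→e: e is gray → back edge
First back edge: c → e.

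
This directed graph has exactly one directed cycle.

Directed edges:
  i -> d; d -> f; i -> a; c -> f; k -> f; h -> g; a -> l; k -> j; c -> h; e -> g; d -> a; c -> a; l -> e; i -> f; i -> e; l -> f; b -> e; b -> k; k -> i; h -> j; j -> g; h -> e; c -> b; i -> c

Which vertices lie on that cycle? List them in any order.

b, c, i, k

DFS with gray/black marking from i:
i gray
  e gray
    g gray
    g black
  e black
  f gray
  f black
  c gray
    c→f: f black — skip
    h gray
      h→g: g black — skip
      j gray
        j→g: g black — skip
      j black
      h→e: e black — skip
    h black
    a gray
      l gray
        l→f: f black — skip
        l→e: e black — skip
      l black
    a black
    b gray
      k gray
        k→f: f black — skip
        k→i: i is gray → back edge
Back edge closes the cycle i → c → b → k → i; its vertices are {b, c, i, k}.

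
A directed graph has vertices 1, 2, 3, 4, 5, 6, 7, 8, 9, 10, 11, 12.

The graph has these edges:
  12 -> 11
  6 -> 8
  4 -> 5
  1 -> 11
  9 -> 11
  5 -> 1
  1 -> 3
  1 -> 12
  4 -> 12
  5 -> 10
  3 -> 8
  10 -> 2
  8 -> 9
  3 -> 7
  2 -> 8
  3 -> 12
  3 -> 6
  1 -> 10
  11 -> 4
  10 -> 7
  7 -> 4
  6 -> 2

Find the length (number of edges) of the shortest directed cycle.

3

For each vertex v, BFS finds the shortest path from v back to v.
The shortest such closed walk is 4 → 12 → 11 → 4, length 3.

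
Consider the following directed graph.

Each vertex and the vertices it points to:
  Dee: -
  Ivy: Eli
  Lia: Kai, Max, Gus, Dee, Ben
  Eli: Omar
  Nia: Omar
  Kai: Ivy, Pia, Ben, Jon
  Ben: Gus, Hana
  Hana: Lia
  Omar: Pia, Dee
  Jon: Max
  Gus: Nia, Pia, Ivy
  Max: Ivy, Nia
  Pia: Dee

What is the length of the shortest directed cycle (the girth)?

3

For each vertex v, BFS finds the shortest path from v back to v.
The shortest such closed walk is Ben → Hana → Lia → Ben, length 3.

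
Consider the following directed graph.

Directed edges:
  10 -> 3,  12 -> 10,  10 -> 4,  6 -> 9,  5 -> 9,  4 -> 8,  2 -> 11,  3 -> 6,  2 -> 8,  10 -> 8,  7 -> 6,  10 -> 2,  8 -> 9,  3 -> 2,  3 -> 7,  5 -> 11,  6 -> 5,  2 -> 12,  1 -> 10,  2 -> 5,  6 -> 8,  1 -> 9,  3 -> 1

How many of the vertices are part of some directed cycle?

A vertex is on a directed cycle iff it belongs to a strongly connected component of size ≥ 2 (or has a self-loop).
The vertices on cycles are {1, 2, 3, 10, 12} — 5 in total.

5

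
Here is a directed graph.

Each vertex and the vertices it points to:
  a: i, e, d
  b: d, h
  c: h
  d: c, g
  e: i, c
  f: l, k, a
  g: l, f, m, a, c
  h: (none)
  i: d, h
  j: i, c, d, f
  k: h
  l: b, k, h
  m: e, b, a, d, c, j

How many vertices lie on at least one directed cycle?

A vertex is on a directed cycle iff it belongs to a strongly connected component of size ≥ 2 (or has a self-loop).
The vertices on cycles are {a, b, d, e, f, g, i, j, l, m} — 10 in total.

10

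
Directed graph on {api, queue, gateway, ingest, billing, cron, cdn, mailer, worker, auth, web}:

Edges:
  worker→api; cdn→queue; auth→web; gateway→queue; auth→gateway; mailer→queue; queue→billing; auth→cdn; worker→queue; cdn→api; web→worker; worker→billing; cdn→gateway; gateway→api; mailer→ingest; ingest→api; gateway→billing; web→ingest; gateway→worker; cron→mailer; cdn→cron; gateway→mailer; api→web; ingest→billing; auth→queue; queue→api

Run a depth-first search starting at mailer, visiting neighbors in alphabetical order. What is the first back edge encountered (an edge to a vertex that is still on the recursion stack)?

DFS from mailer (visiting neighbors in alphabetical order); mark gray on enter, black on exit:
mailer gray
  ingest gray
    api gray
      web gray
        web→ingest: ingest is gray → back edge
First back edge: web → ingest.

web->ingest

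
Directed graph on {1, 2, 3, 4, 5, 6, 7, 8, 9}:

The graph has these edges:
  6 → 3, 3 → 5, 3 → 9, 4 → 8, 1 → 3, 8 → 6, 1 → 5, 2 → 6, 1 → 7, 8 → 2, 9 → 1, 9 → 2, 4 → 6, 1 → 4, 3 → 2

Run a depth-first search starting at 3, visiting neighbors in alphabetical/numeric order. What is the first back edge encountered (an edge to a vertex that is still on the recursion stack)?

6->3

DFS from 3 (visiting neighbors in alphabetical/numeric order); mark gray on enter, black on exit:
3 gray
  2 gray
    6 gray
      6→3: 3 is gray → back edge
First back edge: 6 → 3.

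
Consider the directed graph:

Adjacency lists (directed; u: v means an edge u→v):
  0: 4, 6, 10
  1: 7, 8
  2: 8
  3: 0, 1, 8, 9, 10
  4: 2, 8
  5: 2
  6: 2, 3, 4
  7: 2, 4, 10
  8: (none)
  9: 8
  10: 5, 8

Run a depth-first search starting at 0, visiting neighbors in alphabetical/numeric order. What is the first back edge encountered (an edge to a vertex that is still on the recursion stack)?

DFS from 0 (visiting neighbors in alphabetical/numeric order); mark gray on enter, black on exit:
0 gray
  4 gray
    2 gray
      8 gray
      8 black
    2 black
    4→8: 8 black — skip
  4 black
  6 gray
    6→2: 2 black — skip
    3 gray
      3→0: 0 is gray → back edge
First back edge: 3 → 0.

3->0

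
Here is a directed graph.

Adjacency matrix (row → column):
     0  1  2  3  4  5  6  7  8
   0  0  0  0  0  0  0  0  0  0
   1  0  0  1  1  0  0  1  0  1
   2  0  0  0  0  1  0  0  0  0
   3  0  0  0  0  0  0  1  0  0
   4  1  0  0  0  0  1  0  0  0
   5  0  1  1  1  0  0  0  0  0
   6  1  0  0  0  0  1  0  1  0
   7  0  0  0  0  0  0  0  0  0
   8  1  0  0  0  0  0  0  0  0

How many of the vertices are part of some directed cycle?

6

A vertex is on a directed cycle iff it belongs to a strongly connected component of size ≥ 2 (or has a self-loop).
The vertices on cycles are {1, 2, 3, 4, 5, 6} — 6 in total.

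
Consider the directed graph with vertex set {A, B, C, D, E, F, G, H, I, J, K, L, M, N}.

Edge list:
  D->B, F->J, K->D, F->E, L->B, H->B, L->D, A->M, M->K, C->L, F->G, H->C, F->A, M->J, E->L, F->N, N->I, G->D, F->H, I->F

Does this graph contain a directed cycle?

Yes

DFS with white/gray/black marking, starting from I:
I gray
  F gray
    A gray
      M gray
        J gray
        J black
        K gray
          D gray
            B gray
            B black
          D black
        K black
      M black
    A black
    H gray
      H→B: B black — skip
      C gray
        L gray
          L→B: B black — skip
          L→D: D black — skip
        L black
      C black
    H black
    F→J: J black — skip
    E gray
      E→L: L black — skip
    E black
    N gray
      N→I: I is gray → back edge
Back edge found, so a cycle exists: I → F → N → I.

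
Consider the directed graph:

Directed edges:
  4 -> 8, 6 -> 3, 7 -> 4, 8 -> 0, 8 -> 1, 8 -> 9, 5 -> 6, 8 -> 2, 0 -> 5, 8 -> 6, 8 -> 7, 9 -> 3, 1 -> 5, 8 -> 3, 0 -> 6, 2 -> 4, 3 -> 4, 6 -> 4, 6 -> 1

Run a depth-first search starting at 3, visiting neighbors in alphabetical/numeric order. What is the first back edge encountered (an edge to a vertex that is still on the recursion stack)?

1→5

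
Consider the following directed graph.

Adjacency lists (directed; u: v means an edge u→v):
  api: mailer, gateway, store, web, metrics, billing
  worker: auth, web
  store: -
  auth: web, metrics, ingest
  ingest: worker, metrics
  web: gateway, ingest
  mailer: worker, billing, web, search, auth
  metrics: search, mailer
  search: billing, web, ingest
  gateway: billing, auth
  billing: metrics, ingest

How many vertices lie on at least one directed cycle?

A vertex is on a directed cycle iff it belongs to a strongly connected component of size ≥ 2 (or has a self-loop).
The vertices on cycles are {web, auth, ingest, mailer, search, worker, billing, gateway, metrics} — 9 in total.

9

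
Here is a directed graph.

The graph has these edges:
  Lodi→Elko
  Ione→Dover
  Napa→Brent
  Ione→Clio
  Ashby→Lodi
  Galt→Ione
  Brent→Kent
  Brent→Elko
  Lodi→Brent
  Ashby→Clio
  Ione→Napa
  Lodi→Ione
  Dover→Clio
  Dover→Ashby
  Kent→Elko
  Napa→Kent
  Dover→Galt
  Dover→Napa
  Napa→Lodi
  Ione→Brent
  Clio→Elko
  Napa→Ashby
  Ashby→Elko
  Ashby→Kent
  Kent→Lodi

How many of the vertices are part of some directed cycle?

8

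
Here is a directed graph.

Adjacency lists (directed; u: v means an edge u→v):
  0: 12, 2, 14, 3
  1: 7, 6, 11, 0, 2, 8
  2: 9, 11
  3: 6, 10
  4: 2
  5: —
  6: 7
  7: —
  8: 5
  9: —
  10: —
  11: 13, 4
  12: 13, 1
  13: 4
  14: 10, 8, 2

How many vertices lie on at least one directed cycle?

A vertex is on a directed cycle iff it belongs to a strongly connected component of size ≥ 2 (or has a self-loop).
The vertices on cycles are {0, 1, 2, 4, 11, 12, 13} — 7 in total.

7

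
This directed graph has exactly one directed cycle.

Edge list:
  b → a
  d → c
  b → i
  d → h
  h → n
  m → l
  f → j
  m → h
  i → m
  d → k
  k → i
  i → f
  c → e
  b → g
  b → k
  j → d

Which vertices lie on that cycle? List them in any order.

DFS with gray/black marking from i:
i gray
  m gray
    h gray
      n gray
      n black
    h black
    l gray
    l black
  m black
  f gray
    j gray
      d gray
        d→h: h black — skip
        k gray
          k→i: i is gray → back edge
Back edge closes the cycle i → f → j → d → k → i; its vertices are {d, f, i, j, k}.

d, f, i, j, k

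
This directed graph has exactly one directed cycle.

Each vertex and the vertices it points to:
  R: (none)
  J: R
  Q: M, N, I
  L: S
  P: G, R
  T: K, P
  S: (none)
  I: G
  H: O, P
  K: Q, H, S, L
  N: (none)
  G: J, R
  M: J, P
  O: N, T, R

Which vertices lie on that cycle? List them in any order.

DFS with gray/black marking from T:
T gray
  K gray
    Q gray
      M gray
        J gray
          R gray
          R black
        J black
        P gray
          G gray
            G→J: J black — skip
            G→R: R black — skip
          G black
          P→R: R black — skip
        P black
      M black
      N gray
      N black
      I gray
        I→G: G black — skip
      I black
    Q black
    H gray
      O gray
        O→N: N black — skip
        O→T: T is gray → back edge
Back edge closes the cycle T → K → H → O → T; its vertices are {H, K, O, T}.

H, K, O, T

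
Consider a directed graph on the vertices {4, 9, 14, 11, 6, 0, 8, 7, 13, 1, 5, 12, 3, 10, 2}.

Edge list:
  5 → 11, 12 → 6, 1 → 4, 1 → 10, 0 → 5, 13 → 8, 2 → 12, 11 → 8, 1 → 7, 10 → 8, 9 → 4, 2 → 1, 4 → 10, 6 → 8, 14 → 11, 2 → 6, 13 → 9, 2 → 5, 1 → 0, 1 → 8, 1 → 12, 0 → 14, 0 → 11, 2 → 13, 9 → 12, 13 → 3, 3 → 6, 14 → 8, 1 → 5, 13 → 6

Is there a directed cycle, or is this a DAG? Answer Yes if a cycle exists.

DFS with white/gray/black marking, starting from 5:
5 gray
  11 gray
    8 gray
    8 black
  11 black
5 black
4 gray
  10 gray
    10→8: 8 black — skip
  10 black
4 black
9 gray
  12 gray
    6 gray
      6→8: 8 black — skip
    6 black
  12 black
  9→4: 4 black — skip
9 black
14 gray
  14→8: 8 black — skip
  14→11: 11 black — skip
14 black
0 gray
  0→5: 5 black — skip
  0→11: 11 black — skip
  0→14: 14 black — skip
0 black
7 gray
7 black
13 gray
  3 gray
    3→6: 6 black — skip
  3 black
  13→6: 6 black — skip
  13→8: 8 black — skip
  13→9: 9 black — skip
13 black
1 gray
  1→12: 12 black — skip
  1→4: 4 black — skip
  1→8: 8 black — skip
  1→5: 5 black — skip
  1→0: 0 black — skip
  1→7: 7 black — skip
  1→10: 10 black — skip
1 black
2 gray
  2→6: 6 black — skip
  2→1: 1 black — skip
  2→5: 5 black — skip
  2→13: 13 black — skip
  2→12: 12 black — skip
2 black
Every edge goes to a white or black vertex — no back edge, so the graph is acyclic.

No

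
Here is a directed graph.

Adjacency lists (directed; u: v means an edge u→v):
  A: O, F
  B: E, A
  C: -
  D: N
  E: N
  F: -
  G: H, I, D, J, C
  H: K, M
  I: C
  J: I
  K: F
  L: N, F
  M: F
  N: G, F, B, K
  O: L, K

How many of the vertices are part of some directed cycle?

A vertex is on a directed cycle iff it belongs to a strongly connected component of size ≥ 2 (or has a self-loop).
The vertices on cycles are {A, B, D, E, G, L, N, O} — 8 in total.

8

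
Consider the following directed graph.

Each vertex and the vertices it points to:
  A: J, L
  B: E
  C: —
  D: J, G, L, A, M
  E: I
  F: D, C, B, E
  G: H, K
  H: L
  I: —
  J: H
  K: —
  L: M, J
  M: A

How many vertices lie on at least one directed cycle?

A vertex is on a directed cycle iff it belongs to a strongly connected component of size ≥ 2 (or has a self-loop).
The vertices on cycles are {A, H, J, L, M} — 5 in total.

5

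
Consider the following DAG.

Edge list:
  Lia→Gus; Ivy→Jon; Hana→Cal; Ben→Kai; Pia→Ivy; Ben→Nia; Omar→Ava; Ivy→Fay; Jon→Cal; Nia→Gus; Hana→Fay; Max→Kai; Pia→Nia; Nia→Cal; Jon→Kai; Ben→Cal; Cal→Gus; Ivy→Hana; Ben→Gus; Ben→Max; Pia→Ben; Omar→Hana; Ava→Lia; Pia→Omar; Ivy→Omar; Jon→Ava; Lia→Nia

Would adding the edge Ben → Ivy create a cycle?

No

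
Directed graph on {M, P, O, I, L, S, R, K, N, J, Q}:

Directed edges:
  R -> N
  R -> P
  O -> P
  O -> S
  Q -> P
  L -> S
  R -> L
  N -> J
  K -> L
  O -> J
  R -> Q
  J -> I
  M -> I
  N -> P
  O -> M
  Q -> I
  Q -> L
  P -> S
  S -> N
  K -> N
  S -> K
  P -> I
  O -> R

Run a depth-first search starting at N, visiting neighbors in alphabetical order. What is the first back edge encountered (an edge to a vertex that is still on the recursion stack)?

L->S

DFS from N (visiting neighbors in alphabetical order); mark gray on enter, black on exit:
N gray
  J gray
    I gray
    I black
  J black
  P gray
    P→I: I black — skip
    S gray
      K gray
        L gray
          L→S: S is gray → back edge
First back edge: L → S.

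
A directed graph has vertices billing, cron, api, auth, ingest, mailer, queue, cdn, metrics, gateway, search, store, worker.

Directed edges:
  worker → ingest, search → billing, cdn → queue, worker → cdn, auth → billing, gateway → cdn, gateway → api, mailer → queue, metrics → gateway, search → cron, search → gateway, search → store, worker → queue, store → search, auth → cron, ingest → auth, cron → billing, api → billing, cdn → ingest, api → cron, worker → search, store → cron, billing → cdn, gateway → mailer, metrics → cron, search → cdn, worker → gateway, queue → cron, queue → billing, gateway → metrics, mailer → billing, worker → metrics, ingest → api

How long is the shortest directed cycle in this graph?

2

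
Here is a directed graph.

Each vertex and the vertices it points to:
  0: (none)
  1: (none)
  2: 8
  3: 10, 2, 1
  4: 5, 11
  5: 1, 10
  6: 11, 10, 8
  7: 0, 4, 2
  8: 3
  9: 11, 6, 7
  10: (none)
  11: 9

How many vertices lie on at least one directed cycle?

8

A vertex is on a directed cycle iff it belongs to a strongly connected component of size ≥ 2 (or has a self-loop).
The vertices on cycles are {2, 3, 4, 6, 7, 8, 9, 11} — 8 in total.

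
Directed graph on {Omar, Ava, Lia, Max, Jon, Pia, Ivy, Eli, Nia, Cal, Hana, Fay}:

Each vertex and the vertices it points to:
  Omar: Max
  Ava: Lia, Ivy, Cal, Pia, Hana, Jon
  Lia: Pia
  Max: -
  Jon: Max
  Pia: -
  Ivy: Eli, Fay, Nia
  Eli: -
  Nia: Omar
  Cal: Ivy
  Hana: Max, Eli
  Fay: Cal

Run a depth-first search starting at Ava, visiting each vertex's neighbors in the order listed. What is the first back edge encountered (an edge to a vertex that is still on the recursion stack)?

DFS from Ava (visiting each vertex's neighbors in the order listed); mark gray on enter, black on exit:
Ava gray
  Lia gray
    Pia gray
    Pia black
  Lia black
  Ivy gray
    Eli gray
    Eli black
    Fay gray
      Cal gray
        Cal→Ivy: Ivy is gray → back edge
First back edge: Cal → Ivy.

Cal→Ivy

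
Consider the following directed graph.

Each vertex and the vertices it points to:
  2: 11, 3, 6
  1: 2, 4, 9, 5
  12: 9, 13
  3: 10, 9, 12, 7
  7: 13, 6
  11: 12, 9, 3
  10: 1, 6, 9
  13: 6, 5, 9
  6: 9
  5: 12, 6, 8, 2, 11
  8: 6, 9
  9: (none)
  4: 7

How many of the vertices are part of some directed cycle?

10

A vertex is on a directed cycle iff it belongs to a strongly connected component of size ≥ 2 (or has a self-loop).
The vertices on cycles are {1, 2, 3, 4, 5, 7, 10, 11, 12, 13} — 10 in total.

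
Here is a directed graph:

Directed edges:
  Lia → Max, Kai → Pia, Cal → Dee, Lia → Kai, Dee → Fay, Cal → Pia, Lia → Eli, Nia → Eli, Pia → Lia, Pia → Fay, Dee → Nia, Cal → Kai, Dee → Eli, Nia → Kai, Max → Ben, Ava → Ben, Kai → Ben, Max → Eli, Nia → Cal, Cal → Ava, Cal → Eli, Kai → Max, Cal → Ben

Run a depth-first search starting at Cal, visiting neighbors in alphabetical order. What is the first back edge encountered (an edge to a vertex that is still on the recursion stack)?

DFS from Cal (visiting neighbors in alphabetical order); mark gray on enter, black on exit:
Cal gray
  Ava gray
    Ben gray
    Ben black
  Ava black
  Cal→Ben: Ben black — skip
  Dee gray
    Eli gray
    Eli black
    Fay gray
    Fay black
    Nia gray
      Nia→Cal: Cal is gray → back edge
First back edge: Nia → Cal.

Nia→Cal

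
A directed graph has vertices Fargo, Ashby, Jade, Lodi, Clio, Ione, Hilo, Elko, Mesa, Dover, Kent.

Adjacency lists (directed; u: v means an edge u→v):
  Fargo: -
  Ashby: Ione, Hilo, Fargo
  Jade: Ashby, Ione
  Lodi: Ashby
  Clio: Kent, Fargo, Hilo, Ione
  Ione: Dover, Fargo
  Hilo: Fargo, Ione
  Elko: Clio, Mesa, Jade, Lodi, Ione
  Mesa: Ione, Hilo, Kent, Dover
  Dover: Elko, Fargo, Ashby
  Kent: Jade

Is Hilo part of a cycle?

Hilo is on a cycle iff Hilo can reach itself via ≥1 edge.
Hilo → Ione → Dover → Ashby → Hilo — yes.

Yes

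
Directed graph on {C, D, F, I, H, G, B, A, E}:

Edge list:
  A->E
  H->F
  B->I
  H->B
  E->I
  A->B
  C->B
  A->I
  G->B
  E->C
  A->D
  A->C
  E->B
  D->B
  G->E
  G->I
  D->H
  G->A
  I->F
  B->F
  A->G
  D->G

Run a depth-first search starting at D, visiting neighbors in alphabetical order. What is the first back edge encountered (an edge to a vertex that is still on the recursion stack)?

A->D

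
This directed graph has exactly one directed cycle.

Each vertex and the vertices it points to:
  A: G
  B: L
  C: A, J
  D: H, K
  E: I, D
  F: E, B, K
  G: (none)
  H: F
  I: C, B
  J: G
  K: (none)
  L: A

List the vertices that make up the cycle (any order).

DFS with gray/black marking from E:
E gray
  I gray
    C gray
      A gray
        G gray
        G black
      A black
      J gray
        J→G: G black — skip
      J black
    C black
    B gray
      L gray
        L→A: A black — skip
      L black
    B black
  I black
  D gray
    H gray
      F gray
        F→E: E is gray → back edge
Back edge closes the cycle E → D → H → F → E; its vertices are {D, E, F, H}.

D, E, F, H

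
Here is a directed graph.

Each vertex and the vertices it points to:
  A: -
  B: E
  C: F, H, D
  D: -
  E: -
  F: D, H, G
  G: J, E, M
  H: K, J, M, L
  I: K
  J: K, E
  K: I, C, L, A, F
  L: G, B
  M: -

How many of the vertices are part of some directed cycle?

A vertex is on a directed cycle iff it belongs to a strongly connected component of size ≥ 2 (or has a self-loop).
The vertices on cycles are {C, F, G, H, I, J, K, L} — 8 in total.

8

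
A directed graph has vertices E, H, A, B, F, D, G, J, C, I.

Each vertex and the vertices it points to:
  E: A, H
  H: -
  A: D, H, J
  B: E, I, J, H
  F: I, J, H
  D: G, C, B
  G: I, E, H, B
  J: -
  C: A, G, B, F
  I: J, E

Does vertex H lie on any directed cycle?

H lies on a cycle iff there is a path from H back to itself.
Exploring from H, it never reaches itself; equivalently, its strongly connected component is a singleton.

No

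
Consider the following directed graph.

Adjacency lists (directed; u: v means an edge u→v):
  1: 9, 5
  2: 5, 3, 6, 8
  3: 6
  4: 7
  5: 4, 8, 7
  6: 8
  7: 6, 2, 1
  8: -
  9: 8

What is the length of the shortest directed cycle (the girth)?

For each vertex v, BFS finds the shortest path from v back to v.
The shortest such closed walk is 7 → 2 → 5 → 7, length 3.

3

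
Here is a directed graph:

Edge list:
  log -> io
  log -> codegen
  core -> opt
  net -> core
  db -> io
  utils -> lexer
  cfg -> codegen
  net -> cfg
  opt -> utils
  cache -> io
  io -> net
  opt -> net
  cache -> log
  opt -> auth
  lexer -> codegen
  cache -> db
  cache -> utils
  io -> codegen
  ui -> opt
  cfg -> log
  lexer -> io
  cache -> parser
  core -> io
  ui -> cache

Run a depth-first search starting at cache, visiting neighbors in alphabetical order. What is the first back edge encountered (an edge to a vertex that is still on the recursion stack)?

DFS from cache (visiting neighbors in alphabetical order); mark gray on enter, black on exit:
cache gray
  db gray
    io gray
      codegen gray
      codegen black
      net gray
        cfg gray
          cfg→codegen: codegen black — skip
          log gray
            log→codegen: codegen black — skip
            log→io: io is gray → back edge
First back edge: log → io.

log→io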